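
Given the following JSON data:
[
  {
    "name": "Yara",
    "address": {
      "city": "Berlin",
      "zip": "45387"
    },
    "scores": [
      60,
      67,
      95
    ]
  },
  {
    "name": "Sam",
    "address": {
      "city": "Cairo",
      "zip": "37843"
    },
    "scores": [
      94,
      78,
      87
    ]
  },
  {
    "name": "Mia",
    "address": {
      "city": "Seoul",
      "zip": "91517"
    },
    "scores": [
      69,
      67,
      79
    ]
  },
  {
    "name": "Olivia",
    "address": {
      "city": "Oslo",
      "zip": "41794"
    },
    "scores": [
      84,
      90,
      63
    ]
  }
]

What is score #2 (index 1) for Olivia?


Path: records[3].scores[1]
Value: 90

ANSWER: 90


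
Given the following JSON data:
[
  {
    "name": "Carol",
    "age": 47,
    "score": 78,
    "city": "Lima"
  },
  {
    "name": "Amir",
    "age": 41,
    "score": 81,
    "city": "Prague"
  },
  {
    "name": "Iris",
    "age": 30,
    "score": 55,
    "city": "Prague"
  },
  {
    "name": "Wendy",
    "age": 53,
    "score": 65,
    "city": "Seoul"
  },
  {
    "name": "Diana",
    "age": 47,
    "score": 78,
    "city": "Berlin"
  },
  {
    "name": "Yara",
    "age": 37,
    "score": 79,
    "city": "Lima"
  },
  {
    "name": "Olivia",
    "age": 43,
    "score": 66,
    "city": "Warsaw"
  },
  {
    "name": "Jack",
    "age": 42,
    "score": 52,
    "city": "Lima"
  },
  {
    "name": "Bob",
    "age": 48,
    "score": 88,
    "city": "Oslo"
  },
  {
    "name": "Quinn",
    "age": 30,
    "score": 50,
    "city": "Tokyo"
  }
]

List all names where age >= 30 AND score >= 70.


Checking both conditions:
  Carol (age=47, score=78) -> YES
  Amir (age=41, score=81) -> YES
  Iris (age=30, score=55) -> no
  Wendy (age=53, score=65) -> no
  Diana (age=47, score=78) -> YES
  Yara (age=37, score=79) -> YES
  Olivia (age=43, score=66) -> no
  Jack (age=42, score=52) -> no
  Bob (age=48, score=88) -> YES
  Quinn (age=30, score=50) -> no


ANSWER: Carol, Amir, Diana, Yara, Bob


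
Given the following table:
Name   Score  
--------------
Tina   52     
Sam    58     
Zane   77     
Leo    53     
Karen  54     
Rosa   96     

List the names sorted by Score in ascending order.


Sorting by Score (ascending):
  Tina: 52
  Leo: 53
  Karen: 54
  Sam: 58
  Zane: 77
  Rosa: 96


ANSWER: Tina, Leo, Karen, Sam, Zane, Rosa


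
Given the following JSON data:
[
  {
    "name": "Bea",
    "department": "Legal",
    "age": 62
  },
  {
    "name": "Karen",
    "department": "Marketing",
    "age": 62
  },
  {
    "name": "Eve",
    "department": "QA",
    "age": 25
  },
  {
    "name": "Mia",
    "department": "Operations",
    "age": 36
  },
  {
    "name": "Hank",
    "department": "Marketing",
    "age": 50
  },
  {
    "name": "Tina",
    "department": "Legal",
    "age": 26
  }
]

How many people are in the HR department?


Scanning records for department = HR
  No matches found
Count: 0

ANSWER: 0


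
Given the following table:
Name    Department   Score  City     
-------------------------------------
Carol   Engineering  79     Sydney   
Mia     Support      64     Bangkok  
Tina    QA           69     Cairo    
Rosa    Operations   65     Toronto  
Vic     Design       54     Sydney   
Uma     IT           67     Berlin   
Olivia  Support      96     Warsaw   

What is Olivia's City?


Row 7: Olivia
City = Warsaw

ANSWER: Warsaw


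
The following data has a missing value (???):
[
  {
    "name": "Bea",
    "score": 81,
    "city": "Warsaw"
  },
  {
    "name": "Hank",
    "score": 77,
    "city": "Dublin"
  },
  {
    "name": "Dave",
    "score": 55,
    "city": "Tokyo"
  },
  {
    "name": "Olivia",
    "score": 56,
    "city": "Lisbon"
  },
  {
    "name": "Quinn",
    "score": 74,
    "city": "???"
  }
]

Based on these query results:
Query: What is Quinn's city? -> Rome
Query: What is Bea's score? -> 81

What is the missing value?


The missing value is Quinn's city
From query: Quinn's city = Rome

ANSWER: Rome


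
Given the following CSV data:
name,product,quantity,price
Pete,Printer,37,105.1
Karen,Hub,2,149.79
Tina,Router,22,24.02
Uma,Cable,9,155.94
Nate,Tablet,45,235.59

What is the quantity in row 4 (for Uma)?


Row 4: Uma
Column 'quantity' = 9

ANSWER: 9


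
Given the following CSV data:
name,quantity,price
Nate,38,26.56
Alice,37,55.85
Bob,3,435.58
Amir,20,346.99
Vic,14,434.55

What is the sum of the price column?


Values in 'price' column:
  Row 1: 26.56
  Row 2: 55.85
  Row 3: 435.58
  Row 4: 346.99
  Row 5: 434.55
Sum = 26.56 + 55.85 + 435.58 + 346.99 + 434.55 = 1299.53

ANSWER: 1299.53


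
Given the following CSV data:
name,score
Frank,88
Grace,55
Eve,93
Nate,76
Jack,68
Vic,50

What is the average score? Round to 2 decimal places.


Scores: 88, 55, 93, 76, 68, 50
Sum = 430
Count = 6
Average = 430 / 6 = 71.67

ANSWER: 71.67


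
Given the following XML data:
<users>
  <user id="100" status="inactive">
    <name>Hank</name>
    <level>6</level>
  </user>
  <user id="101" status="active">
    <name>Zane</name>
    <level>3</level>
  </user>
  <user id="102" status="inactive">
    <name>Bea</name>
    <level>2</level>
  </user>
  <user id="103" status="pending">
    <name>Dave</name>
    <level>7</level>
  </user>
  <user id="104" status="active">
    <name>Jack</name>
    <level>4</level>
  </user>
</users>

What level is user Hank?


Finding user: Hank
<level>6</level>

ANSWER: 6


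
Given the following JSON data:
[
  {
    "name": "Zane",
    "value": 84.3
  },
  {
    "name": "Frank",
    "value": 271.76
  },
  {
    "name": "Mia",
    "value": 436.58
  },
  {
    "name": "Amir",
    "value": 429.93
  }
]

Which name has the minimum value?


Comparing values:
  Zane: 84.3
  Frank: 271.76
  Mia: 436.58
  Amir: 429.93
Minimum: Zane (84.3)

ANSWER: Zane


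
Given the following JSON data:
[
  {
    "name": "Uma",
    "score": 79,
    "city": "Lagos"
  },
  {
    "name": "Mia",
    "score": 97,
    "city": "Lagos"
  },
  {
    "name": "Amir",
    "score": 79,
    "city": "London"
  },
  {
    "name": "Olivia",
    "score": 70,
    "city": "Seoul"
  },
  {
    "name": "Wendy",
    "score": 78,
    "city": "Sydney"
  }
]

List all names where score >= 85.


Filtering records where score >= 85:
  Uma (score=79) -> no
  Mia (score=97) -> YES
  Amir (score=79) -> no
  Olivia (score=70) -> no
  Wendy (score=78) -> no


ANSWER: Mia


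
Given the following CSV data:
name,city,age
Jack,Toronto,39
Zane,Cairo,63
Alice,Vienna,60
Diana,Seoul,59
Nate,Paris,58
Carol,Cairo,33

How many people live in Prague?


Scanning city column for 'Prague':
Total matches: 0

ANSWER: 0


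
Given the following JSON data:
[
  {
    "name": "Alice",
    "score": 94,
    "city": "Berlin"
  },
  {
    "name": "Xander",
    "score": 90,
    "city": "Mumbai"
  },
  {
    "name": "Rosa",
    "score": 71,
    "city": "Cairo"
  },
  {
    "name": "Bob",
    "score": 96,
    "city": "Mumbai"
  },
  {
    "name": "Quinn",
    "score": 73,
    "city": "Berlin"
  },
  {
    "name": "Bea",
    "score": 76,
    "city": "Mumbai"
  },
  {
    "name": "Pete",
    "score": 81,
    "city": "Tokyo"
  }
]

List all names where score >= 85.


Filtering records where score >= 85:
  Alice (score=94) -> YES
  Xander (score=90) -> YES
  Rosa (score=71) -> no
  Bob (score=96) -> YES
  Quinn (score=73) -> no
  Bea (score=76) -> no
  Pete (score=81) -> no


ANSWER: Alice, Xander, Bob


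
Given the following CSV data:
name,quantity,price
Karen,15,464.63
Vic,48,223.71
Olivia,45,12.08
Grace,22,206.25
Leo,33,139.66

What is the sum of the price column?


Values in 'price' column:
  Row 1: 464.63
  Row 2: 223.71
  Row 3: 12.08
  Row 4: 206.25
  Row 5: 139.66
Sum = 464.63 + 223.71 + 12.08 + 206.25 + 139.66 = 1046.33

ANSWER: 1046.33


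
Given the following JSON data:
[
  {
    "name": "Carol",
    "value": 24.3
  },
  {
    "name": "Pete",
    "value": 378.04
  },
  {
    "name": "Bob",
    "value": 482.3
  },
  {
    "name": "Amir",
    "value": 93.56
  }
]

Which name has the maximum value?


Comparing values:
  Carol: 24.3
  Pete: 378.04
  Bob: 482.3
  Amir: 93.56
Maximum: Bob (482.3)

ANSWER: Bob


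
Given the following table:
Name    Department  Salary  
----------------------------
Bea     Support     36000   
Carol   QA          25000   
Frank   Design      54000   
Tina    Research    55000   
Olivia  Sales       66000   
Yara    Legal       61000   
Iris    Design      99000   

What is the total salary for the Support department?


Support department members:
  Bea: 36000
Total = 36000 = 36000

ANSWER: 36000


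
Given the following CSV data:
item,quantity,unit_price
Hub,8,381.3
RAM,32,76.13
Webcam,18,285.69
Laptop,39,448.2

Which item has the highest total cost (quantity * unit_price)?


Computing row totals:
  Hub: 3050.4
  RAM: 2436.16
  Webcam: 5142.42
  Laptop: 17479.8
Maximum: Laptop (17479.8)

ANSWER: Laptop


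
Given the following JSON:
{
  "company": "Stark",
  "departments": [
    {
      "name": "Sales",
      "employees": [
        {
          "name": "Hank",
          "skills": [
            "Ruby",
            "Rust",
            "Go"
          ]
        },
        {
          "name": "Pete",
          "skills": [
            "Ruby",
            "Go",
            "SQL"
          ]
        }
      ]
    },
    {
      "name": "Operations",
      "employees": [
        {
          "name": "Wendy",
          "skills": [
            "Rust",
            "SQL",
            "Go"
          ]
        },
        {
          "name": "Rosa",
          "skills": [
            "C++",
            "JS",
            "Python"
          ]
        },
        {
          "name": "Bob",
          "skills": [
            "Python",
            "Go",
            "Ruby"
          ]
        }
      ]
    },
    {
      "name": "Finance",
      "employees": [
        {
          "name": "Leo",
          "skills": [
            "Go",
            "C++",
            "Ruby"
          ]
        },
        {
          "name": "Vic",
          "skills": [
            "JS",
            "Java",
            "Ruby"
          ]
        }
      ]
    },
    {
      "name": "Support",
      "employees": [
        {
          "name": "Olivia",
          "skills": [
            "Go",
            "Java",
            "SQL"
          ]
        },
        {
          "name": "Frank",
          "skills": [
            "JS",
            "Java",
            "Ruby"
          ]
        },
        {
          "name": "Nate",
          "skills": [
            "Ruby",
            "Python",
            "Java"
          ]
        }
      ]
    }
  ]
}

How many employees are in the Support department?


Path: departments[3].employees
Count: 3

ANSWER: 3


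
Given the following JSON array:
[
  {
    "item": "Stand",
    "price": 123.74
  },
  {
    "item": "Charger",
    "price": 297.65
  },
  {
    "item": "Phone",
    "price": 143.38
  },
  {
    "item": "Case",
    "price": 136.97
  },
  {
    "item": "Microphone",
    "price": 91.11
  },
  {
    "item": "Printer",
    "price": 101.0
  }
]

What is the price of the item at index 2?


Array index 2 -> Phone
price = 143.38

ANSWER: 143.38


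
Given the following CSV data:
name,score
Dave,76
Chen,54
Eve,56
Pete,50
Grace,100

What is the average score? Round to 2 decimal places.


Scores: 76, 54, 56, 50, 100
Sum = 336
Count = 5
Average = 336 / 5 = 67.20

ANSWER: 67.20


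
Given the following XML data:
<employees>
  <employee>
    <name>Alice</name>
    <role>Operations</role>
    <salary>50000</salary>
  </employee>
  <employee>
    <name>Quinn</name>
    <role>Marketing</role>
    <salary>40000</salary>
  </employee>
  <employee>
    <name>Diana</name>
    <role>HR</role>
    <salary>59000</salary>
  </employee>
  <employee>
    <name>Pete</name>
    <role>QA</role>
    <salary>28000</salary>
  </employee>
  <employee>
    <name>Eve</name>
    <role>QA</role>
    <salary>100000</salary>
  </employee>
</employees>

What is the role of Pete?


Searching for <employee> with <name>Pete</name>
Found at position 4
<role>QA</role>

ANSWER: QA


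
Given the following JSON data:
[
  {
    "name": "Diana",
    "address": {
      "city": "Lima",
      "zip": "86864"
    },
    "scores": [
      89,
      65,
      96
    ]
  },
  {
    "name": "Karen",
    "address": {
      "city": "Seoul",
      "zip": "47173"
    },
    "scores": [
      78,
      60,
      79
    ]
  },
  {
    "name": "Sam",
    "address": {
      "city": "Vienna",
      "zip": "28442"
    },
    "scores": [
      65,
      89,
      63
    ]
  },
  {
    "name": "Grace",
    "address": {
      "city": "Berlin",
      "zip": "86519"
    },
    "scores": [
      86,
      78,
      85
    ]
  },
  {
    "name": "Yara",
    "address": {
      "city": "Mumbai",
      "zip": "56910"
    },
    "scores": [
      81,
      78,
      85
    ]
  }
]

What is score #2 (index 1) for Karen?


Path: records[1].scores[1]
Value: 60

ANSWER: 60


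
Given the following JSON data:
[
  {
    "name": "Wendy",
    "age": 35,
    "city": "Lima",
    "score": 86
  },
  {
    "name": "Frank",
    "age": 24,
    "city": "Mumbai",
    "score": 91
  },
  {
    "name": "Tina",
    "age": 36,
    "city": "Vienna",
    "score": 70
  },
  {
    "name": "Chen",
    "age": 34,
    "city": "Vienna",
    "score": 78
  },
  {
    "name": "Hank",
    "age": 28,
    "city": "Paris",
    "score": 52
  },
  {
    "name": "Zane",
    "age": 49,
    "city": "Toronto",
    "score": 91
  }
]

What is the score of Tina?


Looking up record where name = Tina
Record index: 2
Field 'score' = 70

ANSWER: 70


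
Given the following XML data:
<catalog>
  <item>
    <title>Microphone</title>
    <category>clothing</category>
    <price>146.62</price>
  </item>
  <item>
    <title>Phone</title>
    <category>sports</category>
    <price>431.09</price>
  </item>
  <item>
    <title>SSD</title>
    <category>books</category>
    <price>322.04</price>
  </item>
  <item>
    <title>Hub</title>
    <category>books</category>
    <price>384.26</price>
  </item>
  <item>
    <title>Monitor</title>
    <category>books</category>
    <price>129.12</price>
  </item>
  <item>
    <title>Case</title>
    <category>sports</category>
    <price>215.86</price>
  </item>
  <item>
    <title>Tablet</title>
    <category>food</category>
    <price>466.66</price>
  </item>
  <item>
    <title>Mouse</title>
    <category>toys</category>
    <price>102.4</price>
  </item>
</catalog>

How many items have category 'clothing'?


Scanning <item> elements for <category>clothing</category>:
  Item 1: Microphone -> MATCH
Count: 1

ANSWER: 1


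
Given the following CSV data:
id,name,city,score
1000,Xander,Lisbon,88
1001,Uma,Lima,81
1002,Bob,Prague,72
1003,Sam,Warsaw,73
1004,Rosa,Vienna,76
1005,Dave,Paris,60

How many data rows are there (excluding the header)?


Counting rows (excluding header):
Header: id,name,city,score
Data rows: 6

ANSWER: 6


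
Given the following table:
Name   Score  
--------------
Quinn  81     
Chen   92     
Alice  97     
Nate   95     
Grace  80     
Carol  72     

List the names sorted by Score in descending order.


Sorting by Score (descending):
  Alice: 97
  Nate: 95
  Chen: 92
  Quinn: 81
  Grace: 80
  Carol: 72


ANSWER: Alice, Nate, Chen, Quinn, Grace, Carol


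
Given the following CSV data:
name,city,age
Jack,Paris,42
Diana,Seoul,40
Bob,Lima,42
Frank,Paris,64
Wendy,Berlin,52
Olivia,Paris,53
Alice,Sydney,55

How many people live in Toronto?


Scanning city column for 'Toronto':
Total matches: 0

ANSWER: 0


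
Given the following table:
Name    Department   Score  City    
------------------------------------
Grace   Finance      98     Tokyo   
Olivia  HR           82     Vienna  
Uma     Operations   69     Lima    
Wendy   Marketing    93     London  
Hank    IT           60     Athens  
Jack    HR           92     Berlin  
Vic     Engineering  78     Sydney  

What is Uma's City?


Row 3: Uma
City = Lima

ANSWER: Lima


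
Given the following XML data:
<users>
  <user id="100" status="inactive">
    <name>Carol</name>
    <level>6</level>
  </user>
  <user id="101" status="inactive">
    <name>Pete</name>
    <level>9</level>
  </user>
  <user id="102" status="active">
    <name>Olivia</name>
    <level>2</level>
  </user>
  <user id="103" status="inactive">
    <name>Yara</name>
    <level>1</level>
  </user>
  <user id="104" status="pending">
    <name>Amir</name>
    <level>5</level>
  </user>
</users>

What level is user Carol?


Finding user: Carol
<level>6</level>

ANSWER: 6


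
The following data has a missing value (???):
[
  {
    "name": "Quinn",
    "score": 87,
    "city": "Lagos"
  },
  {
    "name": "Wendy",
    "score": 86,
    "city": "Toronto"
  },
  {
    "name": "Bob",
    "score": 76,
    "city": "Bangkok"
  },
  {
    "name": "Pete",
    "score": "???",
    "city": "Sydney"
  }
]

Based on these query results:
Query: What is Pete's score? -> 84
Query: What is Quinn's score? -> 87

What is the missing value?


The missing value is Pete's score
From query: Pete's score = 84

ANSWER: 84


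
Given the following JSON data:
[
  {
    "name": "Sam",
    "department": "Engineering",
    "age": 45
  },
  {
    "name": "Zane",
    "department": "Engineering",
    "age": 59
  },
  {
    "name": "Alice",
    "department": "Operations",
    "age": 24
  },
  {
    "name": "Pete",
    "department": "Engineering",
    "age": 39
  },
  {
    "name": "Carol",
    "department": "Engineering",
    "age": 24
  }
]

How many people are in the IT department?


Scanning records for department = IT
  No matches found
Count: 0

ANSWER: 0


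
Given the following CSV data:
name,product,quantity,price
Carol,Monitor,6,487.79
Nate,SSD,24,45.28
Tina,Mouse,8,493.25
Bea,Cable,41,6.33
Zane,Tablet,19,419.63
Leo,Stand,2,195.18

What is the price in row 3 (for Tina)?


Row 3: Tina
Column 'price' = 493.25

ANSWER: 493.25


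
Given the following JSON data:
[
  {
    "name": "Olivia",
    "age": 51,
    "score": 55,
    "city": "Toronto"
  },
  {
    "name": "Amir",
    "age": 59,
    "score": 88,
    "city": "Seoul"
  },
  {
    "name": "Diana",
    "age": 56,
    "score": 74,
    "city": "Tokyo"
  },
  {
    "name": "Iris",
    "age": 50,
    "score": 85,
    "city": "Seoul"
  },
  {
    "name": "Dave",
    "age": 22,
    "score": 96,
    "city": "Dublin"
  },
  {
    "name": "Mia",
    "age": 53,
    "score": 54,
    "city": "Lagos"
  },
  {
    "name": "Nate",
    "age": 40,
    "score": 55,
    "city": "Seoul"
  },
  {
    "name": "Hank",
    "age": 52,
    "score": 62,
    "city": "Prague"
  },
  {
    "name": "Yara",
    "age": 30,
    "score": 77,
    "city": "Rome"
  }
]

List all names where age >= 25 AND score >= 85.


Checking both conditions:
  Olivia (age=51, score=55) -> no
  Amir (age=59, score=88) -> YES
  Diana (age=56, score=74) -> no
  Iris (age=50, score=85) -> YES
  Dave (age=22, score=96) -> no
  Mia (age=53, score=54) -> no
  Nate (age=40, score=55) -> no
  Hank (age=52, score=62) -> no
  Yara (age=30, score=77) -> no


ANSWER: Amir, Iris


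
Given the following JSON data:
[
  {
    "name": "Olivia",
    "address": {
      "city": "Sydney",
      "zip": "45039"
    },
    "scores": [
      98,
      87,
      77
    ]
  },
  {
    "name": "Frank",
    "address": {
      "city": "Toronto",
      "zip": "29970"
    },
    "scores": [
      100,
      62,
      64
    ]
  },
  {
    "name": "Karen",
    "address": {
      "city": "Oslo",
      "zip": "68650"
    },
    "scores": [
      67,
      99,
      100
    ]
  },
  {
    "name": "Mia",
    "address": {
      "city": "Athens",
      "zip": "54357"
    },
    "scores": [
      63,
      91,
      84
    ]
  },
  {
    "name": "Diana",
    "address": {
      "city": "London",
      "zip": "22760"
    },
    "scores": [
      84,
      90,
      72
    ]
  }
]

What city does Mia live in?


Path: records[3].address.city
Value: Athens

ANSWER: Athens


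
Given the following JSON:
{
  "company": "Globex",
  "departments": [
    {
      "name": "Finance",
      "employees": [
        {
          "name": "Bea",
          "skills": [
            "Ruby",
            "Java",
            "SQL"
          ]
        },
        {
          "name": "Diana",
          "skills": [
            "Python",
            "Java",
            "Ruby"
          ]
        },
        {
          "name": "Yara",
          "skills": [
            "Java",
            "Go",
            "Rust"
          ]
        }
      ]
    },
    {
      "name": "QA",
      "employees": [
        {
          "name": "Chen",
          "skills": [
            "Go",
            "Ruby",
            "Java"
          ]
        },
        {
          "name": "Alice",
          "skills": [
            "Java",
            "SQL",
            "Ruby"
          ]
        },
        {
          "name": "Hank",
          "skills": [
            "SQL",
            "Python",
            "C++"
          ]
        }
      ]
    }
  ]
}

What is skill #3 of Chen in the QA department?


Path: departments[1].employees[0].skills[2]
Value: Java

ANSWER: Java


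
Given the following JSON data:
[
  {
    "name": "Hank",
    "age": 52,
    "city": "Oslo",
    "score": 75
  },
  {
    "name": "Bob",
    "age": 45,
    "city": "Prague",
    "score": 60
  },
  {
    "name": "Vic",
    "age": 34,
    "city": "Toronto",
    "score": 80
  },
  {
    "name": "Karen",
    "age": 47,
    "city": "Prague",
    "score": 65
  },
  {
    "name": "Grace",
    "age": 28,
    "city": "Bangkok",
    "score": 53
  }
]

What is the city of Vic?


Looking up record where name = Vic
Record index: 2
Field 'city' = Toronto

ANSWER: Toronto


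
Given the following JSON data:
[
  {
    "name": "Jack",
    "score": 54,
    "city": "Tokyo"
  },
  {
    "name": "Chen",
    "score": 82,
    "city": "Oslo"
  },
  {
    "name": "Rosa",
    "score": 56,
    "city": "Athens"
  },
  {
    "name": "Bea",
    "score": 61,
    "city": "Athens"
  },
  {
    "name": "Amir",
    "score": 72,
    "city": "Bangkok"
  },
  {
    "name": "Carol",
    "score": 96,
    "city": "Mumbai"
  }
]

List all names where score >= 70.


Filtering records where score >= 70:
  Jack (score=54) -> no
  Chen (score=82) -> YES
  Rosa (score=56) -> no
  Bea (score=61) -> no
  Amir (score=72) -> YES
  Carol (score=96) -> YES


ANSWER: Chen, Amir, Carol


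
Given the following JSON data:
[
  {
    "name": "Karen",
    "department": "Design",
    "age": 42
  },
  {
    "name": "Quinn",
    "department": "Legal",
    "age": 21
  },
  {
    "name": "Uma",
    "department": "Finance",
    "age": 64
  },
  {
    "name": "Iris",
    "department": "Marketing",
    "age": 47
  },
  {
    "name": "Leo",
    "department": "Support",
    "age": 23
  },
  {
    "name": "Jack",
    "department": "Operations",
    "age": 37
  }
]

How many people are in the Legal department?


Scanning records for department = Legal
  Record 1: Quinn
Count: 1

ANSWER: 1


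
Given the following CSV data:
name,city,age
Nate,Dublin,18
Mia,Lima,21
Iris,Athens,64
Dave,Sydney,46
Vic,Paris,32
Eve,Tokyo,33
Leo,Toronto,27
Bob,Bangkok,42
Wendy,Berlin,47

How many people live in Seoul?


Scanning city column for 'Seoul':
Total matches: 0

ANSWER: 0


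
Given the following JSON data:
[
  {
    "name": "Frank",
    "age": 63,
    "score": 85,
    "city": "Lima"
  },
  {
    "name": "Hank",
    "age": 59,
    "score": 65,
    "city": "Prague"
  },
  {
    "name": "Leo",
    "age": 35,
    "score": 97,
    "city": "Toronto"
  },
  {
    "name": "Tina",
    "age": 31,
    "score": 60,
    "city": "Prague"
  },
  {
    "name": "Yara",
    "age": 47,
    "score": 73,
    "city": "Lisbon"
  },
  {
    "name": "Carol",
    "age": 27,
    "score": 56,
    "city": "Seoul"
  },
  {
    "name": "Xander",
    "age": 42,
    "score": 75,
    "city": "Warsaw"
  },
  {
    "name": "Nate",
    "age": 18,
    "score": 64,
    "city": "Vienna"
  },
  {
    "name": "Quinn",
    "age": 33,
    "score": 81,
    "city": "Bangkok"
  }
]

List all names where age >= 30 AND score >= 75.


Checking both conditions:
  Frank (age=63, score=85) -> YES
  Hank (age=59, score=65) -> no
  Leo (age=35, score=97) -> YES
  Tina (age=31, score=60) -> no
  Yara (age=47, score=73) -> no
  Carol (age=27, score=56) -> no
  Xander (age=42, score=75) -> YES
  Nate (age=18, score=64) -> no
  Quinn (age=33, score=81) -> YES


ANSWER: Frank, Leo, Xander, Quinn


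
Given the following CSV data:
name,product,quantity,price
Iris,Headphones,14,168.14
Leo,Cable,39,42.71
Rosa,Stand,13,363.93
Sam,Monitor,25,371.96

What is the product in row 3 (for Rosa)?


Row 3: Rosa
Column 'product' = Stand

ANSWER: Stand


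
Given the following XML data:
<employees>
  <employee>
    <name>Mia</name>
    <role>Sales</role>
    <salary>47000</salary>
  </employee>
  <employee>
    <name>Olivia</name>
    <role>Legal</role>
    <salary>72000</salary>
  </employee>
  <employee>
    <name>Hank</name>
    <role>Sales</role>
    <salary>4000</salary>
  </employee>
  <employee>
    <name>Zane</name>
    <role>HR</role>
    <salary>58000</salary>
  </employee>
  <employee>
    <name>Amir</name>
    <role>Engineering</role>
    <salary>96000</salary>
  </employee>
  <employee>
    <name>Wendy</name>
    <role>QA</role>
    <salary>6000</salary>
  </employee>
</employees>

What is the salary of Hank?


Searching for <employee> with <name>Hank</name>
Found at position 3
<salary>4000</salary>

ANSWER: 4000


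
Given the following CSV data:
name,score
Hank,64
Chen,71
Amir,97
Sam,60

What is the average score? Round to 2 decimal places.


Scores: 64, 71, 97, 60
Sum = 292
Count = 4
Average = 292 / 4 = 73.00

ANSWER: 73.00


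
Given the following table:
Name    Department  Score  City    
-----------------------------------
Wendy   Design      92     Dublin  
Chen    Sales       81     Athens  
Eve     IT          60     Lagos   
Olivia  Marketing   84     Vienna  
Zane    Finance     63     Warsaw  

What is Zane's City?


Row 5: Zane
City = Warsaw

ANSWER: Warsaw


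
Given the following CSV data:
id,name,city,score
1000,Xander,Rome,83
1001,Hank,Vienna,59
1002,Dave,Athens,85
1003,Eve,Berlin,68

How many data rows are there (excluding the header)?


Counting rows (excluding header):
Header: id,name,city,score
Data rows: 4

ANSWER: 4


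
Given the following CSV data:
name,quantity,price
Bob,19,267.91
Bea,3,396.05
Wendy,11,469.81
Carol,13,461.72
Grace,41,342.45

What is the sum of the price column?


Values in 'price' column:
  Row 1: 267.91
  Row 2: 396.05
  Row 3: 469.81
  Row 4: 461.72
  Row 5: 342.45
Sum = 267.91 + 396.05 + 469.81 + 461.72 + 342.45 = 1937.94

ANSWER: 1937.94


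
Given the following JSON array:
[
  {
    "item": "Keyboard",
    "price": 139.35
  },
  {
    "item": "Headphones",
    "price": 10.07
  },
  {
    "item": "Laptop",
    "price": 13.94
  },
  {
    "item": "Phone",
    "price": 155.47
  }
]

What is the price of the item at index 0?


Array index 0 -> Keyboard
price = 139.35

ANSWER: 139.35


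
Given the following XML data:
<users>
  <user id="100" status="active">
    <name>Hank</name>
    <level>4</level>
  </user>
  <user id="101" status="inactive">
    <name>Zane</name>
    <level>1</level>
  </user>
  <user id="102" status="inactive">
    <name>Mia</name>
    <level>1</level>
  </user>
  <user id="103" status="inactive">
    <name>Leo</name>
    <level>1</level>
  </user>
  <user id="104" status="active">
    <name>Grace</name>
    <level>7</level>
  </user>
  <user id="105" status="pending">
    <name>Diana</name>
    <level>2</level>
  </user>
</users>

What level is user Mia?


Finding user: Mia
<level>1</level>

ANSWER: 1


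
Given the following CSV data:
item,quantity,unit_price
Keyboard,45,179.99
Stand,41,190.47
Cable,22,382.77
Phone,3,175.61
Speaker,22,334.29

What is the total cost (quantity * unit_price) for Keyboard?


Row: Keyboard
quantity = 45
unit_price = 179.99
total = 45 * 179.99 = 8099.55

ANSWER: 8099.55


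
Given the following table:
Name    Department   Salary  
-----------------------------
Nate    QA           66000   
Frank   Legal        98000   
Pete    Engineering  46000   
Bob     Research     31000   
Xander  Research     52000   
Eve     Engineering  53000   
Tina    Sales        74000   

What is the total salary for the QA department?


QA department members:
  Nate: 66000
Total = 66000 = 66000

ANSWER: 66000


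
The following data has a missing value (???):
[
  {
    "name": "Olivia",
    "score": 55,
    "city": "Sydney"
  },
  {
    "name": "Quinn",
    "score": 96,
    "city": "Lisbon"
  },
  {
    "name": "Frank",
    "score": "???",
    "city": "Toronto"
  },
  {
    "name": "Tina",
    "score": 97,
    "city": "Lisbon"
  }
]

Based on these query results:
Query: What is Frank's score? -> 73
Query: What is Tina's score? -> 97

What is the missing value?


The missing value is Frank's score
From query: Frank's score = 73

ANSWER: 73


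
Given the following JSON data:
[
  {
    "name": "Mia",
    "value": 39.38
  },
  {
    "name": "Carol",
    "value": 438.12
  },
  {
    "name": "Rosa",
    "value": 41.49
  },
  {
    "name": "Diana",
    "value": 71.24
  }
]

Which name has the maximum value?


Comparing values:
  Mia: 39.38
  Carol: 438.12
  Rosa: 41.49
  Diana: 71.24
Maximum: Carol (438.12)

ANSWER: Carol


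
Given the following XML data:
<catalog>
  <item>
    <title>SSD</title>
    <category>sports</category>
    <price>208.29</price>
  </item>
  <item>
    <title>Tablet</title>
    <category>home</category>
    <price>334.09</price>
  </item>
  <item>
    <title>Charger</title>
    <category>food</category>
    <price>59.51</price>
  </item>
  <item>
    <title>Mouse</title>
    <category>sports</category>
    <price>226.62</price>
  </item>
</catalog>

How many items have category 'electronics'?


Scanning <item> elements for <category>electronics</category>:
Count: 0

ANSWER: 0


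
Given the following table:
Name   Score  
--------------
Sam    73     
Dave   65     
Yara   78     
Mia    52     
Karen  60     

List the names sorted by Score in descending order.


Sorting by Score (descending):
  Yara: 78
  Sam: 73
  Dave: 65
  Karen: 60
  Mia: 52


ANSWER: Yara, Sam, Dave, Karen, Mia


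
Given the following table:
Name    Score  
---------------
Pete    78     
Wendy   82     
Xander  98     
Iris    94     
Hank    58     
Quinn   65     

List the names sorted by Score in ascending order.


Sorting by Score (ascending):
  Hank: 58
  Quinn: 65
  Pete: 78
  Wendy: 82
  Iris: 94
  Xander: 98


ANSWER: Hank, Quinn, Pete, Wendy, Iris, Xander


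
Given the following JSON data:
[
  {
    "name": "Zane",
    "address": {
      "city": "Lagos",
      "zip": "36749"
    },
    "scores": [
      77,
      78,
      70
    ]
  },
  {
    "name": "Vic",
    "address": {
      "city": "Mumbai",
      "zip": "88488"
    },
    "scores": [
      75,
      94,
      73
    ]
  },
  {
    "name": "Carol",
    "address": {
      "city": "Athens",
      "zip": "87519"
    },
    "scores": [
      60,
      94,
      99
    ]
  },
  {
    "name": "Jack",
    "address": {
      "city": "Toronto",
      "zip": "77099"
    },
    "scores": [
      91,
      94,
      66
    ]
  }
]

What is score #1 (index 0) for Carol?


Path: records[2].scores[0]
Value: 60

ANSWER: 60


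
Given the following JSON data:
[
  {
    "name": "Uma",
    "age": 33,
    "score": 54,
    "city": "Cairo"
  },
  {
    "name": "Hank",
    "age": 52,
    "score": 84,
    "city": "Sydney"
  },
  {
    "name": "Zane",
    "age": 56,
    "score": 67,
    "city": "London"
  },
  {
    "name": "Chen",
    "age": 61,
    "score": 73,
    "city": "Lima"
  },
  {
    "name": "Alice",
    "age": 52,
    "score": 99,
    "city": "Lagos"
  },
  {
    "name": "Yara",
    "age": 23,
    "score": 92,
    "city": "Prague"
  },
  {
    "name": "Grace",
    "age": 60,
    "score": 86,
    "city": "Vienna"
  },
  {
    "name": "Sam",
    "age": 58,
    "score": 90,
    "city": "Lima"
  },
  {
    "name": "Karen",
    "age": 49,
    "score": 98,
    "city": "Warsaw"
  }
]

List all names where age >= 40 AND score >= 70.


Checking both conditions:
  Uma (age=33, score=54) -> no
  Hank (age=52, score=84) -> YES
  Zane (age=56, score=67) -> no
  Chen (age=61, score=73) -> YES
  Alice (age=52, score=99) -> YES
  Yara (age=23, score=92) -> no
  Grace (age=60, score=86) -> YES
  Sam (age=58, score=90) -> YES
  Karen (age=49, score=98) -> YES


ANSWER: Hank, Chen, Alice, Grace, Sam, Karen


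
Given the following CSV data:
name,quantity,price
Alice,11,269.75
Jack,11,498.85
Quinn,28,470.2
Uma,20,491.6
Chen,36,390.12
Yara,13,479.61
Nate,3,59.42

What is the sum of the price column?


Values in 'price' column:
  Row 1: 269.75
  Row 2: 498.85
  Row 3: 470.2
  Row 4: 491.6
  Row 5: 390.12
  Row 6: 479.61
  Row 7: 59.42
Sum = 269.75 + 498.85 + 470.2 + 491.6 + 390.12 + 479.61 + 59.42 = 2659.55

ANSWER: 2659.55


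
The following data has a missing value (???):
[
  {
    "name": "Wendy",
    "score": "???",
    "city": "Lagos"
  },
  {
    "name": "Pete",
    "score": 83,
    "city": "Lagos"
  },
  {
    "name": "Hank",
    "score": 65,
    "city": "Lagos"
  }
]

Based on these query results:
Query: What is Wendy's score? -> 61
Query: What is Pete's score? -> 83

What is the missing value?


The missing value is Wendy's score
From query: Wendy's score = 61

ANSWER: 61


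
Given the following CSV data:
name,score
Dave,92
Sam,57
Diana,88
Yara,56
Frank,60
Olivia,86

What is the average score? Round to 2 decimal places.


Scores: 92, 57, 88, 56, 60, 86
Sum = 439
Count = 6
Average = 439 / 6 = 73.17

ANSWER: 73.17


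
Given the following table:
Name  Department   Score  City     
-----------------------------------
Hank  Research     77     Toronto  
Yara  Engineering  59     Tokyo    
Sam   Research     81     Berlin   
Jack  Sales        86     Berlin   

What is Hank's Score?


Row 1: Hank
Score = 77

ANSWER: 77


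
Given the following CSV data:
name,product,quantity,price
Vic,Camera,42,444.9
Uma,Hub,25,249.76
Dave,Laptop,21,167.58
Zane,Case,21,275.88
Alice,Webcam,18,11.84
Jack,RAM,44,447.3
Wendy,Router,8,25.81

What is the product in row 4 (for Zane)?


Row 4: Zane
Column 'product' = Case

ANSWER: Case


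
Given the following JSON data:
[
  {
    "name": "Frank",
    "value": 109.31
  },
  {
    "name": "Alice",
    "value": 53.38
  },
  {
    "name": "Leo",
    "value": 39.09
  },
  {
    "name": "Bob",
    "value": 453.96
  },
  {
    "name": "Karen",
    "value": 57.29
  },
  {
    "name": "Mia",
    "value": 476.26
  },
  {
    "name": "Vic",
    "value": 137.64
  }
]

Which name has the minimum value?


Comparing values:
  Frank: 109.31
  Alice: 53.38
  Leo: 39.09
  Bob: 453.96
  Karen: 57.29
  Mia: 476.26
  Vic: 137.64
Minimum: Leo (39.09)

ANSWER: Leo


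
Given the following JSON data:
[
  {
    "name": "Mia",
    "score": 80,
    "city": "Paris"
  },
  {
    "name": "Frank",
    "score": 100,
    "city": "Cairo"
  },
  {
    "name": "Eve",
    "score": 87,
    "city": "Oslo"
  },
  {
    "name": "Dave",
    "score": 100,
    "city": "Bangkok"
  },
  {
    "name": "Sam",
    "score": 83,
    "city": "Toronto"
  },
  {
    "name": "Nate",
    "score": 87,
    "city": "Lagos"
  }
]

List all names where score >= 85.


Filtering records where score >= 85:
  Mia (score=80) -> no
  Frank (score=100) -> YES
  Eve (score=87) -> YES
  Dave (score=100) -> YES
  Sam (score=83) -> no
  Nate (score=87) -> YES


ANSWER: Frank, Eve, Dave, Nate


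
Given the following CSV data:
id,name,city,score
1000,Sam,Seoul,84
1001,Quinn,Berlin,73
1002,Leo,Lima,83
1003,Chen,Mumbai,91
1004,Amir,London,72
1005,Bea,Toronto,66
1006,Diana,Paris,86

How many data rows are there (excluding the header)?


Counting rows (excluding header):
Header: id,name,city,score
Data rows: 7

ANSWER: 7


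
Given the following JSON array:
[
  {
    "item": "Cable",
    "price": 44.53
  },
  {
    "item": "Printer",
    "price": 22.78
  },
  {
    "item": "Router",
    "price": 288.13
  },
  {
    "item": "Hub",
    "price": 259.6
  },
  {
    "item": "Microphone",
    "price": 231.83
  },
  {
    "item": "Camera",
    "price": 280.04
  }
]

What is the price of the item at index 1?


Array index 1 -> Printer
price = 22.78

ANSWER: 22.78


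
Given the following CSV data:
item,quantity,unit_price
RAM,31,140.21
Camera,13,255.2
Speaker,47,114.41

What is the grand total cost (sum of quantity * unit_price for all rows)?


Computing row totals:
  RAM: 31 * 140.21 = 4346.51
  Camera: 13 * 255.2 = 3317.6
  Speaker: 47 * 114.41 = 5377.27
Grand total = 4346.51 + 3317.6 + 5377.27 = 13041.38

ANSWER: 13041.38


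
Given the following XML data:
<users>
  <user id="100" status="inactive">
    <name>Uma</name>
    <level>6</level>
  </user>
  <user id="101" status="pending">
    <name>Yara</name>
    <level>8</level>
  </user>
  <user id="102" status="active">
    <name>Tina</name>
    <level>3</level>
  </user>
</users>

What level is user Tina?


Finding user: Tina
<level>3</level>

ANSWER: 3


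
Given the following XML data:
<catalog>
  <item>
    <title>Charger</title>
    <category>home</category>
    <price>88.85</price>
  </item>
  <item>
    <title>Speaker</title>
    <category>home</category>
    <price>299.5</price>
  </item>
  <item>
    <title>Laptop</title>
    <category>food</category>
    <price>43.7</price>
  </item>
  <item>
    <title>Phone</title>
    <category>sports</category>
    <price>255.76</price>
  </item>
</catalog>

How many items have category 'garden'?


Scanning <item> elements for <category>garden</category>:
Count: 0

ANSWER: 0


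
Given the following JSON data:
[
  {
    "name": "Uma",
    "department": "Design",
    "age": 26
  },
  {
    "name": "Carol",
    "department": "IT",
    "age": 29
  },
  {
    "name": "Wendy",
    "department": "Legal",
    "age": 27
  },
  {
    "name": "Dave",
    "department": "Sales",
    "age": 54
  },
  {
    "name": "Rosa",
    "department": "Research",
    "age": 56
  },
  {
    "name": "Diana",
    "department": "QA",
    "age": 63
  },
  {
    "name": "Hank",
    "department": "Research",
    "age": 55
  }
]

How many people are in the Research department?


Scanning records for department = Research
  Record 4: Rosa
  Record 6: Hank
Count: 2

ANSWER: 2


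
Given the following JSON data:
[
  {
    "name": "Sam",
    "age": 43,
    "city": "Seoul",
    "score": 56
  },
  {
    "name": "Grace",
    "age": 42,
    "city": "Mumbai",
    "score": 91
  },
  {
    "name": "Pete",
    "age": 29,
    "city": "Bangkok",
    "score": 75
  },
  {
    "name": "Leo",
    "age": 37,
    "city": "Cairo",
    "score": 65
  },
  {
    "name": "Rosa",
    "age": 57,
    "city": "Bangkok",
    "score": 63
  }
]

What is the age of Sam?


Looking up record where name = Sam
Record index: 0
Field 'age' = 43

ANSWER: 43


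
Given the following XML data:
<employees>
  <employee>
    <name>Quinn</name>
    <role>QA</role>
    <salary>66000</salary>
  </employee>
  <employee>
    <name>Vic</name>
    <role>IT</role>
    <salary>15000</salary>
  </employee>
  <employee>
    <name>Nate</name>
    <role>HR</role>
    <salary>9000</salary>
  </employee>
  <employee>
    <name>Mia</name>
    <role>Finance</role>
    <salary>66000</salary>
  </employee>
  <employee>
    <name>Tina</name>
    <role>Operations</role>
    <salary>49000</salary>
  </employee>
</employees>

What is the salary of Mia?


Searching for <employee> with <name>Mia</name>
Found at position 4
<salary>66000</salary>

ANSWER: 66000


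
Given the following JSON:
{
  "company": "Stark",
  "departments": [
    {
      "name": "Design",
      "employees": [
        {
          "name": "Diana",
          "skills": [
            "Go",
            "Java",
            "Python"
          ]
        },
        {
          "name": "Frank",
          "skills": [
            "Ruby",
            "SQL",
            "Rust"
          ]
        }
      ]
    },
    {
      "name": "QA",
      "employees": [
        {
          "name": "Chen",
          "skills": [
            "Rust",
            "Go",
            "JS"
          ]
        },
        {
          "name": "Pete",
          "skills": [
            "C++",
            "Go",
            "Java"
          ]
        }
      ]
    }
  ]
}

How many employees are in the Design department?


Path: departments[0].employees
Count: 2

ANSWER: 2
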